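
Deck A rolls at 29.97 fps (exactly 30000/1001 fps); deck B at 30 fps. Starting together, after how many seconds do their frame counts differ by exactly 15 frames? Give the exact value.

The gap grows by |30 − 30000/1001| = 30/1001 frames per second.
Time for a 15-frame gap: 15 ÷ (30/1001) = 500.5 s.

500.5 seconds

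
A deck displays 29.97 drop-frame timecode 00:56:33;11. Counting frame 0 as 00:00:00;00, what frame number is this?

101699

Complete 10-minute blocks: 5, each 17982 frames → 89910.
Remaining 6 whole minutes in the current block: 1800 + 5 × 1798 = 10790 frames.
Within the current minute: 33 × 30 + 11 − 2 = 999 (labels ;00/;01 skipped at this minute). Total = 89910 + 10790 + 999 = 101699.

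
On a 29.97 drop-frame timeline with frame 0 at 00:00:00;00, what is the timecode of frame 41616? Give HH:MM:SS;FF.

Ten DF minutes hold 17982 frames, so frame 41616 lies in block 2 (frames 35964–53945) with 5652 frames into that block.
The block's first minute is 1800 frames and the rest 1798 each; 5652 frames reaches minute 3, so 2 × 18 + 3 × 2 = 42 labels have been skipped so far.
Adding those back, label number 41616 + 42 = 41658 at 30 labels/s is 1388 s + 18 f = 0 h 23 min 8 s frame 18, i.e. 00:23:08;18.

00:23:08;18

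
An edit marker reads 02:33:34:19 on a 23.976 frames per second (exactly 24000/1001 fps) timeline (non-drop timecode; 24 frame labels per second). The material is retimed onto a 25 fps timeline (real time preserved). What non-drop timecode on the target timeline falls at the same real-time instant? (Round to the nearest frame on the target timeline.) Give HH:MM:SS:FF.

02:33:44:00

Source frame index: (2×3600 + 33×60 + 34) × 24 + 19 = 221155.
Real time: 221155 / (24000/1001) = 44275231/4800 s.
Target frame: (44275231/4800) × (25) = 44275231/192 ≈ 230600.161 → 230600.
At 25 labels/s: frame 230600 → 02:33:44:00.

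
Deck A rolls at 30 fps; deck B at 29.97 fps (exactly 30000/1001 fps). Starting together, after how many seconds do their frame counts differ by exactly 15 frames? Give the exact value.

500.5 seconds

The gap grows by |30000/1001 − 30| = 30/1001 frames per second.
Time for a 15-frame gap: 15 ÷ (30/1001) = 500.5 s.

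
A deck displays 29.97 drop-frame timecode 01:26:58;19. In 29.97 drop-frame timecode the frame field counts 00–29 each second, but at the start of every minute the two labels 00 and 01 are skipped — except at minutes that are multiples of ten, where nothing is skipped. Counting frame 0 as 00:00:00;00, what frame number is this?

As if non-drop at 30 labels/s: (1 × 3600 + 26 × 60 + 58) × 30 + 19 = 156559.
Minute boundaries passed: 86; those not divisible by 10: 86 − 8 = 78; dropped labels = 2 × 78 = 156.
Actual frame index = 156559 − 156 = 156403.

156403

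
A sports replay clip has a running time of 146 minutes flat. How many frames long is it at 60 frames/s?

525600 frames

146 min = 8760 s.
Frames = 8760 × 60 = 525600.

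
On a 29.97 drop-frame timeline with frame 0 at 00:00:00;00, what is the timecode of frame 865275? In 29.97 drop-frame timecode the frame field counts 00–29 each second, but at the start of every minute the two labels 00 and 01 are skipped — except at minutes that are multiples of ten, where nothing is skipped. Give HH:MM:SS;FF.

Each 10-minute DF block holds 10 × 60 × 30 − 9 × 2 = 17982 frames. 865275 ÷ 17982 → 48 full blocks, remainder 2139.
Within the partial block the first minute is 1800 frames and each further minute 1798, so 1 further minute boundary passed. Total skipped labels = 18 × 48 + 2 × 1 = 866.
Non-drop label index = 865275 + 866 = 866141; at 30 labels/s that is 08:01:11:11, i.e. DF 08:01:11;11.

08:01:11;11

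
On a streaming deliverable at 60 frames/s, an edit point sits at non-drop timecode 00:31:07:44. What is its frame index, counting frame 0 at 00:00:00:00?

frame 112064

Total seconds to the label: (0 × 3600 + 31 × 60 + 7) = 1867.
Frame index = 1867 × 60 + 44 = 112064.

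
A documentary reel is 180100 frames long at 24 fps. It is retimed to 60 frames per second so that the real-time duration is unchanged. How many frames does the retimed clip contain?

450250 frames

Target frames = source frames × (target rate / source rate) = 180100 × (60)/(24) = 180100 × 5/2 = 450250.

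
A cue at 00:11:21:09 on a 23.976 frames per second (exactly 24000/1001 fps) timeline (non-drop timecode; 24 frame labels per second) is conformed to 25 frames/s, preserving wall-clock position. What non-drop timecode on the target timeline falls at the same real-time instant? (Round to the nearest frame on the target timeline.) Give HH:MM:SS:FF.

Source frame index: (0×3600 + 11×60 + 21) × 24 + 9 = 16353.
Real time: 16353 / (24000/1001) = 5456451/8000 s.
Target frame: (5456451/8000) × (25) = 5456451/320 ≈ 17051.409 → 17051.
At 25 labels/s: frame 17051 → 00:11:22:01.

00:11:22:01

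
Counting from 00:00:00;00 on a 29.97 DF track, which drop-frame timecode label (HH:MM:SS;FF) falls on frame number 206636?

Each 10-minute DF block holds 10 × 60 × 30 − 9 × 2 = 17982 frames. 206636 ÷ 17982 → 11 full blocks, remainder 8834.
Within the partial block the first minute is 1800 frames and each further minute 1798, so 4 further minute boundaries passed. Total skipped labels = 18 × 11 + 2 × 4 = 206.
Non-drop label index = 206636 + 206 = 206842; at 30 labels/s that is 01:54:54:22, i.e. DF 01:54:54;22.

01:54:54;22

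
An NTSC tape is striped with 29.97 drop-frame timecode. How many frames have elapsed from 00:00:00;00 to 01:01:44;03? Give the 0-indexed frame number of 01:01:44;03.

Complete 10-minute blocks: 6, each 17982 frames → 107892.
Remaining 1 whole minute in the current block: 1800 + 0 × 1798 = 1800 frames.
Within the current minute: 44 × 30 + 3 − 2 = 1321 (labels ;00/;01 skipped at this minute). Total = 107892 + 1800 + 1321 = 111013.

111013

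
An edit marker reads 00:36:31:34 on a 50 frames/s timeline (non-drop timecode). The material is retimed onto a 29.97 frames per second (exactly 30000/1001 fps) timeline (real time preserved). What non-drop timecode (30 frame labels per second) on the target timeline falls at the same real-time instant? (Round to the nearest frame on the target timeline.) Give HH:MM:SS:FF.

00:36:29:15

Source frame index: (0×3600 + 36×60 + 31) × 50 + 34 = 109584.
Real time: 109584 / (50) = 54792/25 s.
Target frame: (54792/25) × (30000/1001) = 65750400/1001 ≈ 65684.715 → 65685.
At 30 labels/s: frame 65685 → 00:36:29:15.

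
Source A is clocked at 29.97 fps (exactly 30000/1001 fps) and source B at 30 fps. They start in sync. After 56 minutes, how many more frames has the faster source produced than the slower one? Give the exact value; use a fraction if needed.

14400/143 frames

56 min = 3360 s.
A emits 30000/1001 × 3360 = 14400000/143 frames; B emits 30 × 3360 = 100800.
Difference = 14400/143 frames (≈ 100.6993); B is ahead of A.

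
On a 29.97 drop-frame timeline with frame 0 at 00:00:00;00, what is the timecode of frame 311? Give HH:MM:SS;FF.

00:00:10;11

Each 10-minute DF block holds 10 × 60 × 30 − 9 × 2 = 17982 frames. 311 ÷ 17982 → 0 full blocks, remainder 311.
Within the partial block the first minute is 1800 frames and each further minute 1798, so 0 further minute boundaries passed. Total skipped labels = 18 × 0 + 2 × 0 = 0.
Non-drop label index = 311 + 0 = 311; at 30 labels/s that is 00:00:10:11, i.e. DF 00:00:10;11.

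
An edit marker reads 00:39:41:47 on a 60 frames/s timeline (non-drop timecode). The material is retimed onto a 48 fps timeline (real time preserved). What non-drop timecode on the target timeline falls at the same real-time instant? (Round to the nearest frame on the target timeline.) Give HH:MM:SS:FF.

Source frame index: (0×3600 + 39×60 + 41) × 60 + 47 = 142907.
Real time: 142907 / (60) = 142907/60 s.
Target frame: (142907/60) × (48) = 571628/5 ≈ 114325.600 → 114326.
At 48 labels/s: frame 114326 → 00:39:41:38.

00:39:41:38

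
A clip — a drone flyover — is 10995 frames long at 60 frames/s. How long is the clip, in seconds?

183.25 seconds

Running time = 10995 / (60) = 183.25 s.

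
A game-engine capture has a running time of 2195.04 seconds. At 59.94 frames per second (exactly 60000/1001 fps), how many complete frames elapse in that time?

131570 frames

Frames = 2195.04 × 60000/1001 = 131702400/1001 ≈ 131570.8292.
Complete frames: 131570.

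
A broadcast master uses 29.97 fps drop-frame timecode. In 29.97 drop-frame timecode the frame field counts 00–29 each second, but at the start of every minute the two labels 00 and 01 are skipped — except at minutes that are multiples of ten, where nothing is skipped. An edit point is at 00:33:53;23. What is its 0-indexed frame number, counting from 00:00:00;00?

60953

Complete 10-minute blocks: 3, each 17982 frames → 53946.
Remaining 3 whole minutes in the current block: 1800 + 2 × 1798 = 5396 frames.
Within the current minute: 53 × 30 + 23 − 2 = 1611 (labels ;00/;01 skipped at this minute). Total = 53946 + 5396 + 1611 = 60953.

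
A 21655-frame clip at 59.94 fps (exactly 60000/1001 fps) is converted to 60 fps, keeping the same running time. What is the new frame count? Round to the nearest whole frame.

21677 frames

Frames at target rate = 21655 × (60) / (60000/1001) = 4335331/200 ≈ 21676.655.
Nearest whole frame: 21677.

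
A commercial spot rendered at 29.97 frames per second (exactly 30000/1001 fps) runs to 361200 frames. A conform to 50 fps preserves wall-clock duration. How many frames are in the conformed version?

602602 frames

Target frames = source frames × (target rate / source rate) = 361200 × (50)/(30000/1001) = 361200 × 1001/600 = 602602.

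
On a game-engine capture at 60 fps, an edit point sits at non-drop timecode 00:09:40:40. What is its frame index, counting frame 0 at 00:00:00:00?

frame 34840

Total seconds to the label: (0 × 3600 + 9 × 60 + 40) = 580.
Frame index = 580 × 60 + 40 = 34840.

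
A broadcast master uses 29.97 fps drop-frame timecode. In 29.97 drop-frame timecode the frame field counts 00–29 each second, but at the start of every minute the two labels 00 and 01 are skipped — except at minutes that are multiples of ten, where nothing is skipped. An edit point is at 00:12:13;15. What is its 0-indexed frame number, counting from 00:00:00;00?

21983

Complete 10-minute blocks: 1, each 17982 frames → 17982.
Remaining 2 whole minutes in the current block: 1800 + 1 × 1798 = 3598 frames.
Within the current minute: 13 × 30 + 15 − 2 = 403 (labels ;00/;01 skipped at this minute). Total = 17982 + 3598 + 403 = 21983.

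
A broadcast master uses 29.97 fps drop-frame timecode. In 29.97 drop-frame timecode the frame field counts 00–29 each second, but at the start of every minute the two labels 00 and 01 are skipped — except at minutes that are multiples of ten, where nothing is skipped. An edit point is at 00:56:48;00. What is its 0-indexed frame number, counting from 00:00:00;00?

As if non-drop at 30 labels/s: (0 × 3600 + 56 × 60 + 48) × 30 + 0 = 102240.
Minute boundaries passed: 56; those not divisible by 10: 56 − 5 = 51; dropped labels = 2 × 51 = 102.
Actual frame index = 102240 − 102 = 102138.

102138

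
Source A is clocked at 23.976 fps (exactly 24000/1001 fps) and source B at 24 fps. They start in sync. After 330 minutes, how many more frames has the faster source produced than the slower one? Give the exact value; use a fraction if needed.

330 min = 19800 s.
A emits 24000/1001 × 19800 = 43200000/91 frames; B emits 24 × 19800 = 475200.
Difference = 43200/91 frames (≈ 474.7253); B is ahead of A.

43200/91 frames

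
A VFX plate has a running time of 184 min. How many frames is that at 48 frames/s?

529920 frames

184 min = 11040 s.
Frames = 11040 × 48 = 529920.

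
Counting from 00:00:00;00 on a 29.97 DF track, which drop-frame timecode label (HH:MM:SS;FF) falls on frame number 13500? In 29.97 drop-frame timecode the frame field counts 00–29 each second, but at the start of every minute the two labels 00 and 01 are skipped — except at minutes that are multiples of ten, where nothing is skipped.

00:07:30;14

Each 10-minute DF block holds 10 × 60 × 30 − 9 × 2 = 17982 frames. 13500 ÷ 17982 → 0 full blocks, remainder 13500.
Within the partial block the first minute is 1800 frames and each further minute 1798, so 7 further minute boundaries passed. Total skipped labels = 18 × 0 + 2 × 7 = 14.
Non-drop label index = 13500 + 14 = 13514; at 30 labels/s that is 00:07:30:14, i.e. DF 00:07:30;14.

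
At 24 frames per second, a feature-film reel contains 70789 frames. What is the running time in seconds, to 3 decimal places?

Running time = 70789 × 1/24 = 70789/24 s ≈ 2949.542 s.

2949.542 seconds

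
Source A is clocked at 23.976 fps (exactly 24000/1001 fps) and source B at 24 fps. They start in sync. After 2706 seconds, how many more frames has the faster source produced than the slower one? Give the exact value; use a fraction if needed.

5904/91 frames

A emits 24000/1001 × 2706 = 5904000/91 frames; B emits 24 × 2706 = 64944.
Difference = 5904/91 frames (≈ 64.8791); B is ahead of A.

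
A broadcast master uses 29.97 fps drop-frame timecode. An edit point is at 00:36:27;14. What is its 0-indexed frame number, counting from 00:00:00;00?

As if non-drop at 30 labels/s: (0 × 3600 + 36 × 60 + 27) × 30 + 14 = 65624.
Minute boundaries passed: 36; those not divisible by 10: 36 − 3 = 33; dropped labels = 2 × 33 = 66.
Actual frame index = 65624 − 66 = 65558.

65558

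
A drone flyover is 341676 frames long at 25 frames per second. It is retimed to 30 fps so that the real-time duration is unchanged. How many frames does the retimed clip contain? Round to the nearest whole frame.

Frames at target rate = 341676 × (30) / (25) = 2050056/5 ≈ 410011.200.
Nearest whole frame: 410011.

410011 frames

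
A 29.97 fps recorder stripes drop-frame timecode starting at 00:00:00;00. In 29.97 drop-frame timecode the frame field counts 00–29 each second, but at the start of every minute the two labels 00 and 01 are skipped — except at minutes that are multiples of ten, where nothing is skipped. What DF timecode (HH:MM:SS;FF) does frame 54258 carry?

Each 10-minute DF block holds 10 × 60 × 30 − 9 × 2 = 17982 frames. 54258 ÷ 17982 → 3 full blocks, remainder 312.
Within the partial block the first minute is 1800 frames and each further minute 1798, so 0 further minute boundaries passed. Total skipped labels = 18 × 3 + 2 × 0 = 54.
Non-drop label index = 54258 + 54 = 54312; at 30 labels/s that is 00:30:10:12, i.e. DF 00:30:10;12.

00:30:10;12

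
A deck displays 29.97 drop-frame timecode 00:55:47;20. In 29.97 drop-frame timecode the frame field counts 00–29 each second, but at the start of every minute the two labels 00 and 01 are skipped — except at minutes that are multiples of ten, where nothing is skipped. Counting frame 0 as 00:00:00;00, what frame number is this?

100330

Complete 10-minute blocks: 5, each 17982 frames → 89910.
Remaining 5 whole minutes in the current block: 1800 + 4 × 1798 = 8992 frames.
Within the current minute: 47 × 30 + 20 − 2 = 1428 (labels ;00/;01 skipped at this minute). Total = 89910 + 8992 + 1428 = 100330.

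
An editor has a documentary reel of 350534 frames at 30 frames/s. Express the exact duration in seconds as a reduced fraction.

175267/15 seconds

Running time = 350534 ÷ (30) = 350534 × 1/30 = 175267/15 s.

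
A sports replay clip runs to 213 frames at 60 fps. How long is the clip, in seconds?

Running time = 213 / (60) = 3.55 s.

3.55 seconds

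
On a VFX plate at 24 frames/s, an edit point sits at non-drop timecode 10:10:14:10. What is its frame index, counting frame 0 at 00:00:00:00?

frame 878746

Total seconds to the label: (10 × 3600 + 10 × 60 + 14) = 36614.
Frame index = 36614 × 24 + 10 = 878746.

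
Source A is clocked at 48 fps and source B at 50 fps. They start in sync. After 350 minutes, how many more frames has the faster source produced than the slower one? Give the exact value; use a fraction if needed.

350 min = 21000 s.
A emits 48 × 21000 = 1008000 frames; B emits 50 × 21000 = 1050000.
Difference = 42000 frames; B is ahead of A.

42000 frames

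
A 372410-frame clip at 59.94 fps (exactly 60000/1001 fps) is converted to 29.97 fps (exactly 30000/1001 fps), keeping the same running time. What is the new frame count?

186205 frames

Frames at target rate = 372410 × (30000/1001) / (60000/1001) = 186205.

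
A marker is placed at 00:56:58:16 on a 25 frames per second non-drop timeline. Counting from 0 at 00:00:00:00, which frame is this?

85466

Total seconds to the label: (0 × 3600 + 56 × 60 + 58) = 3418.
Frame index = 3418 × 25 + 16 = 85466.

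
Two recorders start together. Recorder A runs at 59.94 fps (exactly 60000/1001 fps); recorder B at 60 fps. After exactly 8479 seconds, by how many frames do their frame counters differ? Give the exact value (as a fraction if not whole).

A emits 60000/1001 × 8479 = 508740000/1001 frames; B emits 60 × 8479 = 508740.
Difference = 508740/1001 frames (≈ 508.2318); B is ahead of A.

508740/1001 frames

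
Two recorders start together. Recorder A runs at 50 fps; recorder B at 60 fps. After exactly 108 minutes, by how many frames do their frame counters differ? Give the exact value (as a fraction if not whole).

108 min = 6480 s.
A emits 50 × 6480 = 324000 frames; B emits 60 × 6480 = 388800.
Difference = 64800 frames; B is ahead of A.

64800 frames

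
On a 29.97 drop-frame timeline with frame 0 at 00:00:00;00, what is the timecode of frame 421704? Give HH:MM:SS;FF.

Each 10-minute DF block holds 10 × 60 × 30 − 9 × 2 = 17982 frames. 421704 ÷ 17982 → 23 full blocks, remainder 8118.
Within the partial block the first minute is 1800 frames and each further minute 1798, so 4 further minute boundaries passed. Total skipped labels = 18 × 23 + 2 × 4 = 422.
Non-drop label index = 421704 + 422 = 422126; at 30 labels/s that is 03:54:30:26, i.e. DF 03:54:30;26.

03:54:30;26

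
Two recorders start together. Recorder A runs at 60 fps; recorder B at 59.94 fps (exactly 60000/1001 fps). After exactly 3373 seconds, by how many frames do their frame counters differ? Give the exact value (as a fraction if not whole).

202380/1001 frames

A emits 60 × 3373 = 202380 frames; B emits 60000/1001 × 3373 = 202380000/1001.
Difference = 202380/1001 frames (≈ 202.1778); B is behind A.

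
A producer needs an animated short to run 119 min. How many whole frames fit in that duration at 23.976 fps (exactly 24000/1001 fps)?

119 min = 7140 s.
Frames = 7140 × 24000/1001 = 24480000/143 ≈ 171188.8112.
Complete frames: 171188.

171188 frames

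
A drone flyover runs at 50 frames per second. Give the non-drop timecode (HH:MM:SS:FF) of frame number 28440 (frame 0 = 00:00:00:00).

00:09:28:40

28440 ÷ 50 = 568 full seconds, remainder 40 frames.
568 s = 0 h 9 min 28 s.
Timecode: 00:09:28:40.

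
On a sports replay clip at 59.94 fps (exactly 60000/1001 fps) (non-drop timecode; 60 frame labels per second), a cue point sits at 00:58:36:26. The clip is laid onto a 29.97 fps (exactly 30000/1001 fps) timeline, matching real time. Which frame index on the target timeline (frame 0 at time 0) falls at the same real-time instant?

frame 105493

Source frame index: (0×3600 + 58×60 + 36) × 60 + 26 = 210986.
Real time: 210986 / (60000/1001) = 105598493/30000 s.
Target frame: (105598493/30000) × (30000/1001) = 105493.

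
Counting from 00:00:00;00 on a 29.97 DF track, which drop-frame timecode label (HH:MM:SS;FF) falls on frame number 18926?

00:10:31;14

Ten DF minutes hold 17982 frames, so frame 18926 lies in block 1 (frames 17982–35963) with 944 frames into that block.
The block's first minute is 1800 frames and the rest 1798 each; 944 frames reaches minute 0, so 1 × 18 + 0 × 2 = 18 labels have been skipped so far.
Adding those back, label number 18926 + 18 = 18944 at 30 labels/s is 631 s + 14 f = 0 h 10 min 31 s frame 14, i.e. 00:10:31;14.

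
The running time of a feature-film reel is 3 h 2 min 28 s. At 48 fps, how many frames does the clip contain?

525504 frames

3 h 2 min 28 s = 10948 s.
Frames = 10948 × 48 = 525504.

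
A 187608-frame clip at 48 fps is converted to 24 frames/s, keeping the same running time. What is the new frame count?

93804 frames

Target frames = source frames × (target rate / source rate) = 187608 × (24)/(48) = 187608 × 1/2 = 93804.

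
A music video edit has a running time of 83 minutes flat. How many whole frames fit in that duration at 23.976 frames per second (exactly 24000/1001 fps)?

83 min = 4980 s.
Frames = 4980 × 24000/1001 = 119520000/1001 ≈ 119400.5994.
Complete frames: 119400.

119400 frames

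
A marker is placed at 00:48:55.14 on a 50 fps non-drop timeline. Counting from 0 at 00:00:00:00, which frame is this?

frame 146764

Total seconds to the label: (0 × 3600 + 48 × 60 + 55) = 2935.
Frame index = 2935 × 50 + 14 = 146764.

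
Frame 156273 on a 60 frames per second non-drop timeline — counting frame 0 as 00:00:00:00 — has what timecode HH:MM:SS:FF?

156273 ÷ 60 = 2604 full seconds, remainder 33 frames.
2604 s = 0 h 43 min 24 s.
Timecode: 00:43:24:33.

00:43:24:33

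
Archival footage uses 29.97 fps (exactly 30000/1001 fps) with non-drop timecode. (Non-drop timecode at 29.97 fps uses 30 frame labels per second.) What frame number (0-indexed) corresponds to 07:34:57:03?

Total seconds to the label: (7 × 3600 + 34 × 60 + 57) = 27297.
Frame index = 27297 × 30 + 3 = 818913.

818913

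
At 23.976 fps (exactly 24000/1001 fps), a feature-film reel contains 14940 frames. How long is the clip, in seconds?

Running time = 14940 / (24000/1001) = 623.1225 s.

623.1225 seconds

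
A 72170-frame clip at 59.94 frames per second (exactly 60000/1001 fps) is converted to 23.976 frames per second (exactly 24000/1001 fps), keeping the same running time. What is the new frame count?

Target frames = source frames × (target rate / source rate) = 72170 × (24000/1001)/(60000/1001) = 72170 × 2/5 = 28868.

28868 frames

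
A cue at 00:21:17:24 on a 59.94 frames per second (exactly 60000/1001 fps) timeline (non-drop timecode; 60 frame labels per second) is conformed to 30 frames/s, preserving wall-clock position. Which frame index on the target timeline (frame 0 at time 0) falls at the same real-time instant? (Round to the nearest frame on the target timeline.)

Source frame index: (0×3600 + 21×60 + 17) × 60 + 24 = 76644.
Real time: 76644 / (60000/1001) = 6393387/5000 s.
Target frame: (6393387/5000) × (30) = 19180161/500 ≈ 38360.322 → 38360.

frame 38360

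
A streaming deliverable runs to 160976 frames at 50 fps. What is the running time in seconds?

3219.52 seconds

Running time = 160976 / (50) = 3219.52 s.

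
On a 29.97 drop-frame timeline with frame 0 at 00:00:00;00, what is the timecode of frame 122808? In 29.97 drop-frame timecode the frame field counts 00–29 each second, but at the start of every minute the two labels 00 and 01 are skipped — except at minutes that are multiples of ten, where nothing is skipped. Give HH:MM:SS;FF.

01:08:17;22

Ten DF minutes hold 17982 frames, so frame 122808 lies in block 6 (frames 107892–125873) with 14916 frames into that block.
The block's first minute is 1800 frames and the rest 1798 each; 14916 frames reaches minute 8, so 6 × 18 + 8 × 2 = 124 labels have been skipped so far.
Adding those back, label number 122808 + 124 = 122932 at 30 labels/s is 4097 s + 22 f = 1 h 8 min 17 s frame 22, i.e. 01:08:17;22.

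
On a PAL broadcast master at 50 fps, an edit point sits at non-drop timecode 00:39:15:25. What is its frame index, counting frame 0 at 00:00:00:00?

frame 117775

Total seconds to the label: (0 × 3600 + 39 × 60 + 15) = 2355.
Frame index = 2355 × 50 + 25 = 117775.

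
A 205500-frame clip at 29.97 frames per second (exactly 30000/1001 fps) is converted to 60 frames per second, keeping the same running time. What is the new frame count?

411411 frames

Target frames = source frames × (target rate / source rate) = 205500 × (60)/(30000/1001) = 205500 × 1001/500 = 411411.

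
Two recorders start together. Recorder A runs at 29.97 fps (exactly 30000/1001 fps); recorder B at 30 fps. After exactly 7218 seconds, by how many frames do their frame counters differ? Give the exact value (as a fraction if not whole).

A emits 30000/1001 × 7218 = 216540000/1001 frames; B emits 30 × 7218 = 216540.
Difference = 216540/1001 frames (≈ 216.3237); B is ahead of A.

216540/1001 frames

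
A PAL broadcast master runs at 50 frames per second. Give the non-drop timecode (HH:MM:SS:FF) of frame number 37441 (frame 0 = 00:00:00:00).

37441 ÷ 50 = 748 full seconds, remainder 41 frames.
748 s = 0 h 12 min 28 s.
Timecode: 00:12:28:41.

00:12:28:41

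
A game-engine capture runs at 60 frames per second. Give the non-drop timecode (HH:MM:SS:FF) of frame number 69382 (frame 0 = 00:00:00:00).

69382 ÷ 60 = 1156 full seconds, remainder 22 frames.
1156 s = 0 h 19 min 16 s.
Timecode: 00:19:16:22.

00:19:16:22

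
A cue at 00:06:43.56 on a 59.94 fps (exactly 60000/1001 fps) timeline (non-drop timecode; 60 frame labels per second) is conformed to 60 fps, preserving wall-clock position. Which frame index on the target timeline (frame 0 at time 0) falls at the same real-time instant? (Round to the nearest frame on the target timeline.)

frame 24260

Source frame index: (0×3600 + 6×60 + 43) × 60 + 56 = 24236.
Real time: 24236 / (60000/1001) = 6065059/15000 s.
Target frame: (6065059/15000) × (60) = 6065059/250 ≈ 24260.236 → 24260.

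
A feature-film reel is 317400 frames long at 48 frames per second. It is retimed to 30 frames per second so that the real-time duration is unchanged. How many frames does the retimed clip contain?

198375 frames

Target frames = source frames × (target rate / source rate) = 317400 × (30)/(48) = 317400 × 5/8 = 198375.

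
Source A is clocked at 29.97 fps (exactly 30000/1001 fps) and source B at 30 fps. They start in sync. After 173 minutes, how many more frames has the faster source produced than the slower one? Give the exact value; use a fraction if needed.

311400/1001 frames

173 min = 10380 s.
A emits 30000/1001 × 10380 = 311400000/1001 frames; B emits 30 × 10380 = 311400.
Difference = 311400/1001 frames (≈ 311.0889); B is ahead of A.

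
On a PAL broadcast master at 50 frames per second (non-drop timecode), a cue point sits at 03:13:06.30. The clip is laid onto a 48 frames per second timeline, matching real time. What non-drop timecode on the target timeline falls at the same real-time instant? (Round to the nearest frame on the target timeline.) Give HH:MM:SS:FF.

Source frame index: (3×3600 + 13×60 + 6) × 50 + 30 = 579330.
Real time: 579330 / (50) = 57933/5 s.
Target frame: (57933/5) × (48) = 2780784/5 ≈ 556156.800 → 556157.
At 48 labels/s: frame 556157 → 03:13:06:29.

03:13:06:29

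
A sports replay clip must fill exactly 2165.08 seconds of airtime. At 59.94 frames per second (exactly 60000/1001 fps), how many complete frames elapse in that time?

Frames = 2165.08 × 60000/1001 = 129904800/1001 ≈ 129775.0250.
Complete frames: 129775.

129775 frames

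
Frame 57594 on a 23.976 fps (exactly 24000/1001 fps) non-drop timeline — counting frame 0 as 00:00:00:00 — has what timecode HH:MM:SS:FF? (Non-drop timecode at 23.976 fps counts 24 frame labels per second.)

00:39:59:18

57594 ÷ 24 = 2399 full seconds, remainder 18 frames.
2399 s = 0 h 39 min 59 s.
Timecode: 00:39:59:18.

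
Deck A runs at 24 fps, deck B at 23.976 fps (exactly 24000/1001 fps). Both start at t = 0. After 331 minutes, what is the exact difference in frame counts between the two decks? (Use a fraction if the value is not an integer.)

331 min = 19860 s.
A emits 24 × 19860 = 476640 frames; B emits 24000/1001 × 19860 = 476640000/1001.
Difference = 476640/1001 frames (≈ 476.1638); B is behind A.

476640/1001 frames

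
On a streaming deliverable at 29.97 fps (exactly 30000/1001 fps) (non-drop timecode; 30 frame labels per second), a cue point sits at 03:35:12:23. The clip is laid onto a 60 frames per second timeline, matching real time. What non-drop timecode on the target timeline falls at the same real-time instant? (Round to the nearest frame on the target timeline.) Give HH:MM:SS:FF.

Source frame index: (3×3600 + 35×60 + 12) × 30 + 23 = 387383.
Real time: 387383 / (30000/1001) = 387770383/30000 s.
Target frame: (387770383/30000) × (60) = 387770383/500 ≈ 775540.766 → 775541.
At 60 labels/s: frame 775541 → 03:35:25:41.

03:35:25:41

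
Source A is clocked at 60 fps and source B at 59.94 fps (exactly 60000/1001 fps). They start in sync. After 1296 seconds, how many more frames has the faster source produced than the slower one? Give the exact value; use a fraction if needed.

A emits 60 × 1296 = 77760 frames; B emits 60000/1001 × 1296 = 77760000/1001.
Difference = 77760/1001 frames (≈ 77.6823); B is behind A.

77760/1001 frames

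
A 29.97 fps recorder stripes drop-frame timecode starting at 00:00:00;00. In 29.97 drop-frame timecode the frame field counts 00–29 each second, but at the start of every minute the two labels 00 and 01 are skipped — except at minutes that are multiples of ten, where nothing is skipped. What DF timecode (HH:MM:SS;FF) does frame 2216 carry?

Ten DF minutes hold 17982 frames, so frame 2216 lies in block 0 (frames 0–17981) with 2216 frames into that block.
The block's first minute is 1800 frames and the rest 1798 each; 2216 frames reaches minute 1, so 0 × 18 + 1 × 2 = 2 labels have been skipped so far.
Adding those back, label number 2216 + 2 = 2218 at 30 labels/s is 73 s + 28 f = 0 h 1 min 13 s frame 28, i.e. 00:01:13;28.

00:01:13;28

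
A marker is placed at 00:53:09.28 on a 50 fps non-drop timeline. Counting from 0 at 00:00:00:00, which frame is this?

Total seconds to the label: (0 × 3600 + 53 × 60 + 9) = 3189.
Frame index = 3189 × 50 + 28 = 159478.

frame 159478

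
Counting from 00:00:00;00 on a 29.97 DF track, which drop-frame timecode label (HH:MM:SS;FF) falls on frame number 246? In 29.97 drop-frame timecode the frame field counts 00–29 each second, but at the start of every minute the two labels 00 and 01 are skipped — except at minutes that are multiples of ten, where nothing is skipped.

00:00:08;06

Ten DF minutes hold 17982 frames, so frame 246 lies in block 0 (frames 0–17981) with 246 frames into that block.
The block's first minute is 1800 frames and the rest 1798 each; 246 frames reaches minute 0, so 0 × 18 + 0 × 2 = 0 labels have been skipped so far.
Adding those back, label number 246 + 0 = 246 at 30 labels/s is 8 s + 6 f = 0 h 0 min 8 s frame 6, i.e. 00:00:08;06.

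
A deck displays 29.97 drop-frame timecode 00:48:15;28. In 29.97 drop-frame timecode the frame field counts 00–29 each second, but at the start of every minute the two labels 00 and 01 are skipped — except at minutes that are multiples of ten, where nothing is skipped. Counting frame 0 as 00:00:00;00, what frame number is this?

As if non-drop at 30 labels/s: (0 × 3600 + 48 × 60 + 15) × 30 + 28 = 86878.
Minute boundaries passed: 48; those not divisible by 10: 48 − 4 = 44; dropped labels = 2 × 44 = 88.
Actual frame index = 86878 − 88 = 86790.

86790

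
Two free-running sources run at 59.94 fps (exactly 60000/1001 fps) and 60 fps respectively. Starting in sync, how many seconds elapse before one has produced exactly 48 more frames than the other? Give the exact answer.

The gap grows by |60 − 60000/1001| = 60/1001 frames per second.
Time for a 48-frame gap: 48 ÷ (60/1001) = 800.8 s.

800.8 seconds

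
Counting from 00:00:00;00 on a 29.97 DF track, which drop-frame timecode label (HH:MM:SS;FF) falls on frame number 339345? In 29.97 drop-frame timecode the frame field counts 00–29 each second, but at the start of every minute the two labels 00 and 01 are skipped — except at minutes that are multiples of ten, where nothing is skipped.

Each 10-minute DF block holds 10 × 60 × 30 − 9 × 2 = 17982 frames. 339345 ÷ 17982 → 18 full blocks, remainder 15669.
Within the partial block the first minute is 1800 frames and each further minute 1798, so 8 further minute boundaries passed. Total skipped labels = 18 × 18 + 2 × 8 = 340.
Non-drop label index = 339345 + 340 = 339685; at 30 labels/s that is 03:08:42:25, i.e. DF 03:08:42;25.

03:08:42;25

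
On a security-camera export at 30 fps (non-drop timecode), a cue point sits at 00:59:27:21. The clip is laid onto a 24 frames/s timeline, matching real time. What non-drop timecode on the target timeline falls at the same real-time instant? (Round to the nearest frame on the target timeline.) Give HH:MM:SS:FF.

Source frame index: (0×3600 + 59×60 + 27) × 30 + 21 = 107031.
Real time: 107031 / (30) = 35677/10 s.
Target frame: (35677/10) × (24) = 428124/5 ≈ 85624.800 → 85625.
At 24 labels/s: frame 85625 → 00:59:27:17.

00:59:27:17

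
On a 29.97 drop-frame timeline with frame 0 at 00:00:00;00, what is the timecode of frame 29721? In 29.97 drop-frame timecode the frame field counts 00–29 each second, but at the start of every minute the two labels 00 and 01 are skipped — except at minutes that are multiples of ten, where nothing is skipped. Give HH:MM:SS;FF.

00:16:31;21

Each 10-minute DF block holds 10 × 60 × 30 − 9 × 2 = 17982 frames. 29721 ÷ 17982 → 1 full block, remainder 11739.
Within the partial block the first minute is 1800 frames and each further minute 1798, so 6 further minute boundaries passed. Total skipped labels = 18 × 1 + 2 × 6 = 30.
Non-drop label index = 29721 + 30 = 29751; at 30 labels/s that is 00:16:31:21, i.e. DF 00:16:31;21.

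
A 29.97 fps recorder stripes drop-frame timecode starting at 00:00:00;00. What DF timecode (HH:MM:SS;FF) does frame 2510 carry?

00:01:23;22

Ten DF minutes hold 17982 frames, so frame 2510 lies in block 0 (frames 0–17981) with 2510 frames into that block.
The block's first minute is 1800 frames and the rest 1798 each; 2510 frames reaches minute 1, so 0 × 18 + 1 × 2 = 2 labels have been skipped so far.
Adding those back, label number 2510 + 2 = 2512 at 30 labels/s is 83 s + 22 f = 0 h 1 min 23 s frame 22, i.e. 00:01:23;22.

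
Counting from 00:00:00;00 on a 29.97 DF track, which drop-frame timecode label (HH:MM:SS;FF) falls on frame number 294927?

Ten DF minutes hold 17982 frames, so frame 294927 lies in block 16 (frames 287712–305693) with 7215 frames into that block.
The block's first minute is 1800 frames and the rest 1798 each; 7215 frames reaches minute 4, so 16 × 18 + 4 × 2 = 296 labels have been skipped so far.
Adding those back, label number 294927 + 296 = 295223 at 30 labels/s is 9840 s + 23 f = 2 h 44 min 0 s frame 23, i.e. 02:44:00;23.

02:44:00;23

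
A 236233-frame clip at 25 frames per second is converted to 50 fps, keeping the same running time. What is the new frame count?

472466 frames

Frames at target rate = 236233 × (50) / (25) = 472466.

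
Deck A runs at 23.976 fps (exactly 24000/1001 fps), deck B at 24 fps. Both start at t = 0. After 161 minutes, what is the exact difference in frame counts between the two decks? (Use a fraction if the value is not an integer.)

33120/143 frames

161 min = 9660 s.
A emits 24000/1001 × 9660 = 33120000/143 frames; B emits 24 × 9660 = 231840.
Difference = 33120/143 frames (≈ 231.6084); B is ahead of A.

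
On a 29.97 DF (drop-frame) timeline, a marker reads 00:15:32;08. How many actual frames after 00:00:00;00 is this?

Complete 10-minute blocks: 1, each 17982 frames → 17982.
Remaining 5 whole minutes in the current block: 1800 + 4 × 1798 = 8992 frames.
Within the current minute: 32 × 30 + 8 − 2 = 966 (labels ;00/;01 skipped at this minute). Total = 17982 + 8992 + 966 = 27940.

27940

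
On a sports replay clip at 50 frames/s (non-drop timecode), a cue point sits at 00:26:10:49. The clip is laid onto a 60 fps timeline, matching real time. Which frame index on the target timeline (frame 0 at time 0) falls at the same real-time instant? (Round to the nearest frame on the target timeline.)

Source frame index: (0×3600 + 26×60 + 10) × 50 + 49 = 78549.
Real time: 78549 / (50) = 78549/50 s.
Target frame: (78549/50) × (60) = 471294/5 ≈ 94258.800 → 94259.

frame 94259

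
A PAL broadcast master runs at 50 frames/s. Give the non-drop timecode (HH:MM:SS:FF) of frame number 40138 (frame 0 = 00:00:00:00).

00:13:22:38

40138 ÷ 50 = 802 full seconds, remainder 38 frames.
802 s = 0 h 13 min 22 s.
Timecode: 00:13:22:38.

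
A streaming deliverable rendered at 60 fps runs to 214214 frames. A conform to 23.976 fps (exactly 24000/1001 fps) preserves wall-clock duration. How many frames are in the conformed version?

85600 frames

Target frames = source frames × (target rate / source rate) = 214214 × (24000/1001)/(60) = 214214 × 400/1001 = 85600.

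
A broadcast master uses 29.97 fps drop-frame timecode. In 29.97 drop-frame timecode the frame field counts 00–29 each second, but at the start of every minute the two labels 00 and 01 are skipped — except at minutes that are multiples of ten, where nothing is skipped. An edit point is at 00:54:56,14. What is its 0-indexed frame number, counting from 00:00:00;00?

Complete 10-minute blocks: 5, each 17982 frames → 89910.
Remaining 4 whole minutes in the current block: 1800 + 3 × 1798 = 7194 frames.
Within the current minute: 56 × 30 + 14 − 2 = 1692 (labels ;00/;01 skipped at this minute). Total = 89910 + 7194 + 1692 = 98796.

98796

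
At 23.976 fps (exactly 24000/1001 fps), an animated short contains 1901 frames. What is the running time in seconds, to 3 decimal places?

Running time = 1901 × 1001/24000 = 1902901/24000 s ≈ 79.288 s.

79.288 seconds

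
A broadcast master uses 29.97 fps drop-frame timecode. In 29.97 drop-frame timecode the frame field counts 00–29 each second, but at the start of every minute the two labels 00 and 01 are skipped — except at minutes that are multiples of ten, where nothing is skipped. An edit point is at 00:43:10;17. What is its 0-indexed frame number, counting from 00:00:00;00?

77639

As if non-drop at 30 labels/s: (0 × 3600 + 43 × 60 + 10) × 30 + 17 = 77717.
Minute boundaries passed: 43; those not divisible by 10: 43 − 4 = 39; dropped labels = 2 × 39 = 78.
Actual frame index = 77717 − 78 = 77639.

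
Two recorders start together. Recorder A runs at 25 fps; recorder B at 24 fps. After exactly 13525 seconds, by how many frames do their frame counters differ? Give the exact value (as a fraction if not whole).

13525 frames

A emits 25 × 13525 = 338125 frames; B emits 24 × 13525 = 324600.
Difference = 13525 frames; B is behind A.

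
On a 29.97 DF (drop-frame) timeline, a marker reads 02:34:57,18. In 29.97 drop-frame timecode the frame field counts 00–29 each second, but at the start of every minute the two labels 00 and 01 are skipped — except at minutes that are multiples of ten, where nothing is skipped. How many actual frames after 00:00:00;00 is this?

278650

As if non-drop at 30 labels/s: (2 × 3600 + 34 × 60 + 57) × 30 + 18 = 278928.
Minute boundaries passed: 154; those not divisible by 10: 154 − 15 = 139; dropped labels = 2 × 139 = 278.
Actual frame index = 278928 − 278 = 278650.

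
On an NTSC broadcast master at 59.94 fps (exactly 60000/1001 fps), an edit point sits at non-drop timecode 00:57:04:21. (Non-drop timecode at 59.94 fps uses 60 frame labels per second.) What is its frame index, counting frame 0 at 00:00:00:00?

Total seconds to the label: (0 × 3600 + 57 × 60 + 4) = 3424.
Frame index = 3424 × 60 + 21 = 205461.

205461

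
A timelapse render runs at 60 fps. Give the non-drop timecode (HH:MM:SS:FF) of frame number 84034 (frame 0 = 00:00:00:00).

00:23:20:34

84034 ÷ 60 = 1400 full seconds, remainder 34 frames.
1400 s = 0 h 23 min 20 s.
Timecode: 00:23:20:34.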